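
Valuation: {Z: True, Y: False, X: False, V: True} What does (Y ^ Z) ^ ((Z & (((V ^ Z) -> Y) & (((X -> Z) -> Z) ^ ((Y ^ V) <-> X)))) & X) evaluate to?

True

Y ^ Z = False ^ True = True
V ^ Z = True ^ True = False
(V ^ Z) -> Y = False -> False = True
X -> Z = False -> True = True
(X -> Z) -> Z = True -> True = True
Y ^ V = False ^ True = True
(Y ^ V) <-> X = True <-> False = False
((X -> Z) -> Z) ^ ((Y ^ V) <-> X) = True ^ False = True
((V ^ Z) -> Y) & (((X -> Z) -> Z) ^ ((Y ^ V) <-> X)) = True & True = True
Z & (((V ^ Z) -> Y) & (((X -> Z) -> Z) ^ ((Y ^ V) <-> X))) = True & True = True
(Z & (((V ^ Z) -> Y) & (((X -> Z) -> Z) ^ ((Y ^ V) <-> X)))) & X = True & False = False
(Y ^ Z) ^ ((Z & (((V ^ Z) -> Y) & (((X -> Z) -> Z) ^ ((Y ^ V) <-> X)))) & X) = True ^ False = True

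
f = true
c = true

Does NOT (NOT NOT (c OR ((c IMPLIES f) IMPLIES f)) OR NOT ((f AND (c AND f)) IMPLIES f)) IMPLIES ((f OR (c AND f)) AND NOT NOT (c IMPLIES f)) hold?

true

c IMPLIES f = true IMPLIES true = true
(c IMPLIES f) IMPLIES f = true IMPLIES true = true
c OR ((c IMPLIES f) IMPLIES f) = true OR true = true
NOT (c OR ((c IMPLIES f) IMPLIES f)) = NOT true = false
NOT NOT (c OR ((c IMPLIES f) IMPLIES f)) = NOT false = true
c AND f = true AND true = true
f AND (c AND f) = true AND true = true
(f AND (c AND f)) IMPLIES f = true IMPLIES true = true
NOT ((f AND (c AND f)) IMPLIES f) = NOT true = false
NOT NOT (c OR ((c IMPLIES f) IMPLIES f)) OR NOT ((f AND (c AND f)) IMPLIES f) = true OR false = true
NOT (NOT NOT (c OR ((c IMPLIES f) IMPLIES f)) OR NOT ((f AND (c AND f)) IMPLIES f)) = NOT true = false
c AND f = true AND true = true
f OR (c AND f) = true OR true = true
c IMPLIES f = true IMPLIES true = true
NOT (c IMPLIES f) = NOT true = false
NOT NOT (c IMPLIES f) = NOT false = true
(f OR (c AND f)) AND NOT NOT (c IMPLIES f) = true AND true = true
NOT (NOT NOT (c OR ((c IMPLIES f) IMPLIES f)) OR NOT ((f AND (c AND f)) IMPLIES f)) IMPLIES ((f OR (c AND f)) AND NOT NOT (c IMPLIES f)) = false IMPLIES true = true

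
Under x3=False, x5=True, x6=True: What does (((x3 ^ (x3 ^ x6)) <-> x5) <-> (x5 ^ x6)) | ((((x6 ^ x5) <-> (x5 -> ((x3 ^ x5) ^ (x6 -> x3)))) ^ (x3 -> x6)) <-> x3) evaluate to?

x3 ^ x6 = False ^ True = True
x3 ^ (x3 ^ x6) = False ^ True = True
(x3 ^ (x3 ^ x6)) <-> x5 = True <-> True = True
x5 ^ x6 = True ^ True = False
((x3 ^ (x3 ^ x6)) <-> x5) <-> (x5 ^ x6) = True <-> False = False
x6 ^ x5 = True ^ True = False
x3 ^ x5 = False ^ True = True
x6 -> x3 = True -> False = False
(x3 ^ x5) ^ (x6 -> x3) = True ^ False = True
x5 -> ((x3 ^ x5) ^ (x6 -> x3)) = True -> True = True
(x6 ^ x5) <-> (x5 -> ((x3 ^ x5) ^ (x6 -> x3))) = False <-> True = False
x3 -> x6 = False -> True = True
((x6 ^ x5) <-> (x5 -> ((x3 ^ x5) ^ (x6 -> x3)))) ^ (x3 -> x6) = False ^ True = True
(((x6 ^ x5) <-> (x5 -> ((x3 ^ x5) ^ (x6 -> x3)))) ^ (x3 -> x6)) <-> x3 = True <-> False = False
(((x3 ^ (x3 ^ x6)) <-> x5) <-> (x5 ^ x6)) | ((((x6 ^ x5) <-> (x5 -> ((x3 ^ x5) ^ (x6 -> x3)))) ^ (x3 -> x6)) <-> x3) = False | False = False

False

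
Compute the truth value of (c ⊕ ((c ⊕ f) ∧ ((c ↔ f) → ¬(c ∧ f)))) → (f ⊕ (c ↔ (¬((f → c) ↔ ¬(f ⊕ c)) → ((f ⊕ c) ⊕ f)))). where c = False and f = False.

True

c ⊕ f = False ⊕ False = False
c ↔ f = False ↔ False = True
c ∧ f = False ∧ False = False
¬(c ∧ f) = ¬False = True
(c ↔ f) → ¬(c ∧ f) = True → True = True
(c ⊕ f) ∧ ((c ↔ f) → ¬(c ∧ f)) = False ∧ True = False
c ⊕ ((c ⊕ f) ∧ ((c ↔ f) → ¬(c ∧ f))) = False ⊕ False = False
f → c = False → False = True
f ⊕ c = False ⊕ False = False
¬(f ⊕ c) = ¬False = True
(f → c) ↔ ¬(f ⊕ c) = True ↔ True = True
¬((f → c) ↔ ¬(f ⊕ c)) = ¬True = False
f ⊕ c = False ⊕ False = False
(f ⊕ c) ⊕ f = False ⊕ False = False
¬((f → c) ↔ ¬(f ⊕ c)) → ((f ⊕ c) ⊕ f) = False → False = True
c ↔ (¬((f → c) ↔ ¬(f ⊕ c)) → ((f ⊕ c) ⊕ f)) = False ↔ True = False
f ⊕ (c ↔ (¬((f → c) ↔ ¬(f ⊕ c)) → ((f ⊕ c) ⊕ f))) = False ⊕ False = False
(c ⊕ ((c ⊕ f) ∧ ((c ↔ f) → ¬(c ∧ f)))) → (f ⊕ (c ↔ (¬((f → c) ↔ ¬(f ⊕ c)) → ((f ⊕ c) ⊕ f)))) = False → False = True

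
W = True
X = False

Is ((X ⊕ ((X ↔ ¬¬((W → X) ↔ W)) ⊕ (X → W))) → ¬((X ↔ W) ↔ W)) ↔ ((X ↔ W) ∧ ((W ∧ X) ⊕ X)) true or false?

False

W → X = True → False = False
(W → X) ↔ W = False ↔ True = False
¬((W → X) ↔ W) = ¬False = True
¬¬((W → X) ↔ W) = ¬True = False
X ↔ ¬¬((W → X) ↔ W) = False ↔ False = True
X → W = False → True = True
(X ↔ ¬¬((W → X) ↔ W)) ⊕ (X → W) = True ⊕ True = False
X ⊕ ((X ↔ ¬¬((W → X) ↔ W)) ⊕ (X → W)) = False ⊕ False = False
X ↔ W = False ↔ True = False
(X ↔ W) ↔ W = False ↔ True = False
¬((X ↔ W) ↔ W) = ¬False = True
(X ⊕ ((X ↔ ¬¬((W → X) ↔ W)) ⊕ (X → W))) → ¬((X ↔ W) ↔ W) = False → True = True
X ↔ W = False ↔ True = False
W ∧ X = True ∧ False = False
(W ∧ X) ⊕ X = False ⊕ False = False
(X ↔ W) ∧ ((W ∧ X) ⊕ X) = False ∧ False = False
((X ⊕ ((X ↔ ¬¬((W → X) ↔ W)) ⊕ (X → W))) → ¬((X ↔ W) ↔ W)) ↔ ((X ↔ W) ∧ ((W ∧ X) ⊕ X)) = True ↔ False = False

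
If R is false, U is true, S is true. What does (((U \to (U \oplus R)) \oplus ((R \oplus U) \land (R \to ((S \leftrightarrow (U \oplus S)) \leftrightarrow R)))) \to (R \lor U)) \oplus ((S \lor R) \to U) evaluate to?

F

U \oplus R = T \oplus F = T
U \to (U \oplus R) = T \to T = T
R \oplus U = F \oplus T = T
U \oplus S = T \oplus T = F
S \leftrightarrow (U \oplus S) = T \leftrightarrow F = F
(S \leftrightarrow (U \oplus S)) \leftrightarrow R = F \leftrightarrow F = T
R \to ((S \leftrightarrow (U \oplus S)) \leftrightarrow R) = F \to T = T
(R \oplus U) \land (R \to ((S \leftrightarrow (U \oplus S)) \leftrightarrow R)) = T \land T = T
(U \to (U \oplus R)) \oplus ((R \oplus U) \land (R \to ((S \leftrightarrow (U \oplus S)) \leftrightarrow R))) = T \oplus T = F
R \lor U = F \lor T = T
((U \to (U \oplus R)) \oplus ((R \oplus U) \land (R \to ((S \leftrightarrow (U \oplus S)) \leftrightarrow R)))) \to (R \lor U) = F \to T = T
S \lor R = T \lor F = T
(S \lor R) \to U = T \to T = T
(((U \to (U \oplus R)) \oplus ((R \oplus U) \land (R \to ((S \leftrightarrow (U \oplus S)) \leftrightarrow R)))) \to (R \lor U)) \oplus ((S \lor R) \to U) = T \oplus T = F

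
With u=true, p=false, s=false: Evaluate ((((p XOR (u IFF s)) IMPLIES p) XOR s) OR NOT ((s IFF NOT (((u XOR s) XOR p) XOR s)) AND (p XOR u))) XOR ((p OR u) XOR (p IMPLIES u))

Substituting u=true, p=false, s=false:
u IFF s = true IFF false = false
p XOR (u IFF s) = false XOR false = false
(p XOR (u IFF s)) IMPLIES p = false IMPLIES false = true
((p XOR (u IFF s)) IMPLIES p) XOR s = true XOR false = true
u XOR s = true XOR false = true
(u XOR s) XOR p = true XOR false = true
((u XOR s) XOR p) XOR s = true XOR false = true
NOT (((u XOR s) XOR p) XOR s) = NOT true = false
s IFF NOT (((u XOR s) XOR p) XOR s) = false IFF false = true
p XOR u = false XOR true = true
(s IFF NOT (((u XOR s) XOR p) XOR s)) AND (p XOR u) = true AND true = true
NOT ((s IFF NOT (((u XOR s) XOR p) XOR s)) AND (p XOR u)) = NOT true = false
(((p XOR (u IFF s)) IMPLIES p) XOR s) OR NOT ((s IFF NOT (((u XOR s) XOR p) XOR s)) AND (p XOR u)) = true OR false = true
p OR u = false OR true = true
p IMPLIES u = false IMPLIES true = true
(p OR u) XOR (p IMPLIES u) = true XOR true = false
((((p XOR (u IFF s)) IMPLIES p) XOR s) OR NOT ((s IFF NOT (((u XOR s) XOR p) XOR s)) AND (p XOR u))) XOR ((p OR u) XOR (p IMPLIES u)) = true XOR false = true

true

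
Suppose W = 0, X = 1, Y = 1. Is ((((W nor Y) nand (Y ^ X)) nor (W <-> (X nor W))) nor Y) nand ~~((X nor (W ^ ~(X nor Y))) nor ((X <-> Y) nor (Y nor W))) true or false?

1

Substituting W=0, X=1, Y=1:
W nor Y = 0 nor 1 = 0
Y ^ X = 1 ^ 1 = 0
(W nor Y) nand (Y ^ X) = 0 nand 0 = 1
X nor W = 1 nor 0 = 0
W <-> (X nor W) = 0 <-> 0 = 1
((W nor Y) nand (Y ^ X)) nor (W <-> (X nor W)) = 1 nor 1 = 0
(((W nor Y) nand (Y ^ X)) nor (W <-> (X nor W))) nor Y = 0 nor 1 = 0
X nor Y = 1 nor 1 = 0
~(X nor Y) = ~0 = 1
W ^ ~(X nor Y) = 0 ^ 1 = 1
X nor (W ^ ~(X nor Y)) = 1 nor 1 = 0
X <-> Y = 1 <-> 1 = 1
Y nor W = 1 nor 0 = 0
(X <-> Y) nor (Y nor W) = 1 nor 0 = 0
(X nor (W ^ ~(X nor Y))) nor ((X <-> Y) nor (Y nor W)) = 0 nor 0 = 1
~((X nor (W ^ ~(X nor Y))) nor ((X <-> Y) nor (Y nor W))) = ~1 = 0
~~((X nor (W ^ ~(X nor Y))) nor ((X <-> Y) nor (Y nor W))) = ~0 = 1
((((W nor Y) nand (Y ^ X)) nor (W <-> (X nor W))) nor Y) nand ~~((X nor (W ^ ~(X nor Y))) nor ((X <-> Y) nor (Y nor W))) = 0 nand 1 = 1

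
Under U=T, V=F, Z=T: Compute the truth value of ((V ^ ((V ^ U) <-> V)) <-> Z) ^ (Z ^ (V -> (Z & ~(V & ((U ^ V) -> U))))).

F

Substituting U=T, V=F, Z=T:
V ^ U = F ^ T = T
(V ^ U) <-> V = T <-> F = F
V ^ ((V ^ U) <-> V) = F ^ F = F
(V ^ ((V ^ U) <-> V)) <-> Z = F <-> T = F
U ^ V = T ^ F = T
(U ^ V) -> U = T -> T = T
V & ((U ^ V) -> U) = F & T = F
~(V & ((U ^ V) -> U)) = ~F = T
Z & ~(V & ((U ^ V) -> U)) = T & T = T
V -> (Z & ~(V & ((U ^ V) -> U))) = F -> T = T
Z ^ (V -> (Z & ~(V & ((U ^ V) -> U)))) = T ^ T = F
((V ^ ((V ^ U) <-> V)) <-> Z) ^ (Z ^ (V -> (Z & ~(V & ((U ^ V) -> U))))) = F ^ F = F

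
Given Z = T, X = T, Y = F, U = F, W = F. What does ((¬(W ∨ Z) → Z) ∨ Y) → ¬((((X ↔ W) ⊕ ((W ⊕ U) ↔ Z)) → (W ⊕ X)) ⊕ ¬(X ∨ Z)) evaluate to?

W ∨ Z = F ∨ T = T
¬(W ∨ Z) = ¬T = F
¬(W ∨ Z) → Z = F → T = T
(¬(W ∨ Z) → Z) ∨ Y = T ∨ F = T
X ↔ W = T ↔ F = F
W ⊕ U = F ⊕ F = F
(W ⊕ U) ↔ Z = F ↔ T = F
(X ↔ W) ⊕ ((W ⊕ U) ↔ Z) = F ⊕ F = F
W ⊕ X = F ⊕ T = T
((X ↔ W) ⊕ ((W ⊕ U) ↔ Z)) → (W ⊕ X) = F → T = T
X ∨ Z = T ∨ T = T
¬(X ∨ Z) = ¬T = F
(((X ↔ W) ⊕ ((W ⊕ U) ↔ Z)) → (W ⊕ X)) ⊕ ¬(X ∨ Z) = T ⊕ F = T
¬((((X ↔ W) ⊕ ((W ⊕ U) ↔ Z)) → (W ⊕ X)) ⊕ ¬(X ∨ Z)) = ¬T = F
((¬(W ∨ Z) → Z) ∨ Y) → ¬((((X ↔ W) ⊕ ((W ⊕ U) ↔ Z)) → (W ⊕ X)) ⊕ ¬(X ∨ Z)) = T → F = F

F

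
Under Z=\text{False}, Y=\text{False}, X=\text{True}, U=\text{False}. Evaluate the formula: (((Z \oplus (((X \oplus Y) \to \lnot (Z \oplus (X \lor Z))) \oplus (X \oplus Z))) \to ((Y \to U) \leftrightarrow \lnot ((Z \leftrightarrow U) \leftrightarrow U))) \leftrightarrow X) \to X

X \oplus Y = \text{True} \oplus \text{False} = \text{True}
X \lor Z = \text{True} \lor \text{False} = \text{True}
Z \oplus (X \lor Z) = \text{False} \oplus \text{True} = \text{True}
\lnot (Z \oplus (X \lor Z)) = \lnot \text{True} = \text{False}
(X \oplus Y) \to \lnot (Z \oplus (X \lor Z)) = \text{True} \to \text{False} = \text{False}
X \oplus Z = \text{True} \oplus \text{False} = \text{True}
((X \oplus Y) \to \lnot (Z \oplus (X \lor Z))) \oplus (X \oplus Z) = \text{False} \oplus \text{True} = \text{True}
Z \oplus (((X \oplus Y) \to \lnot (Z \oplus (X \lor Z))) \oplus (X \oplus Z)) = \text{False} \oplus \text{True} = \text{True}
Y \to U = \text{False} \to \text{False} = \text{True}
Z \leftrightarrow U = \text{False} \leftrightarrow \text{False} = \text{True}
(Z \leftrightarrow U) \leftrightarrow U = \text{True} \leftrightarrow \text{False} = \text{False}
\lnot ((Z \leftrightarrow U) \leftrightarrow U) = \lnot \text{False} = \text{True}
(Y \to U) \leftrightarrow \lnot ((Z \leftrightarrow U) \leftrightarrow U) = \text{True} \leftrightarrow \text{True} = \text{True}
(Z \oplus (((X \oplus Y) \to \lnot (Z \oplus (X \lor Z))) \oplus (X \oplus Z))) \to ((Y \to U) \leftrightarrow \lnot ((Z \leftrightarrow U) \leftrightarrow U)) = \text{True} \to \text{True} = \text{True}
((Z \oplus (((X \oplus Y) \to \lnot (Z \oplus (X \lor Z))) \oplus (X \oplus Z))) \to ((Y \to U) \leftrightarrow \lnot ((Z \leftrightarrow U) \leftrightarrow U))) \leftrightarrow X = \text{True} \leftrightarrow \text{True} = \text{True}
(((Z \oplus (((X \oplus Y) \to \lnot (Z \oplus (X \lor Z))) \oplus (X \oplus Z))) \to ((Y \to U) \leftrightarrow \lnot ((Z \leftrightarrow U) \leftrightarrow U))) \leftrightarrow X) \to X = \text{True} \to \text{True} = \text{True}

\text{True}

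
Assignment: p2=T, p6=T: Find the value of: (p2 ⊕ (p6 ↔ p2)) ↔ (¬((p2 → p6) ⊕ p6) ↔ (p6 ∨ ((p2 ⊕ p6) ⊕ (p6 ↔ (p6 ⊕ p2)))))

F

Substituting p2=T, p6=T:
p6 ↔ p2 = T ↔ T = T
p2 ⊕ (p6 ↔ p2) = T ⊕ T = F
p2 → p6 = T → T = T
(p2 → p6) ⊕ p6 = T ⊕ T = F
¬((p2 → p6) ⊕ p6) = ¬F = T
p2 ⊕ p6 = T ⊕ T = F
p6 ⊕ p2 = T ⊕ T = F
p6 ↔ (p6 ⊕ p2) = T ↔ F = F
(p2 ⊕ p6) ⊕ (p6 ↔ (p6 ⊕ p2)) = F ⊕ F = F
p6 ∨ ((p2 ⊕ p6) ⊕ (p6 ↔ (p6 ⊕ p2))) = T ∨ F = T
¬((p2 → p6) ⊕ p6) ↔ (p6 ∨ ((p2 ⊕ p6) ⊕ (p6 ↔ (p6 ⊕ p2)))) = T ↔ T = T
(p2 ⊕ (p6 ↔ p2)) ↔ (¬((p2 → p6) ⊕ p6) ↔ (p6 ∨ ((p2 ⊕ p6) ⊕ (p6 ↔ (p6 ⊕ p2))))) = F ↔ T = F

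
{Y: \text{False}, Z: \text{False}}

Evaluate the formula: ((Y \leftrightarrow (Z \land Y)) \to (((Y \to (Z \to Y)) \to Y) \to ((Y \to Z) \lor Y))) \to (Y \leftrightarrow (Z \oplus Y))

Substituting Y=\text{False}, Z=\text{False}:
Z \land Y = \text{False} \land \text{False} = \text{False}
Y \leftrightarrow (Z \land Y) = \text{False} \leftrightarrow \text{False} = \text{True}
Z \to Y = \text{False} \to \text{False} = \text{True}
Y \to (Z \to Y) = \text{False} \to \text{True} = \text{True}
(Y \to (Z \to Y)) \to Y = \text{True} \to \text{False} = \text{False}
Y \to Z = \text{False} \to \text{False} = \text{True}
(Y \to Z) \lor Y = \text{True} \lor \text{False} = \text{True}
((Y \to (Z \to Y)) \to Y) \to ((Y \to Z) \lor Y) = \text{False} \to \text{True} = \text{True}
(Y \leftrightarrow (Z \land Y)) \to (((Y \to (Z \to Y)) \to Y) \to ((Y \to Z) \lor Y)) = \text{True} \to \text{True} = \text{True}
Z \oplus Y = \text{False} \oplus \text{False} = \text{False}
Y \leftrightarrow (Z \oplus Y) = \text{False} \leftrightarrow \text{False} = \text{True}
((Y \leftrightarrow (Z \land Y)) \to (((Y \to (Z \to Y)) \to Y) \to ((Y \to Z) \lor Y))) \to (Y \leftrightarrow (Z \oplus Y)) = \text{True} \to \text{True} = \text{True}

\text{True}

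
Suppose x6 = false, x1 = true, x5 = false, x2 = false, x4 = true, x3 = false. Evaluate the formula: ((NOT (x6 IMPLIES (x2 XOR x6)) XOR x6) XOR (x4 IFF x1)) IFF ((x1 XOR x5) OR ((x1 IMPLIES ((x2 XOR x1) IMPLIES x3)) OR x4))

true

x2 XOR x6 = false XOR false = false
x6 IMPLIES (x2 XOR x6) = false IMPLIES false = true
NOT (x6 IMPLIES (x2 XOR x6)) = NOT true = false
NOT (x6 IMPLIES (x2 XOR x6)) XOR x6 = false XOR false = false
x4 IFF x1 = true IFF true = true
(NOT (x6 IMPLIES (x2 XOR x6)) XOR x6) XOR (x4 IFF x1) = false XOR true = true
x1 XOR x5 = true XOR false = true
x2 XOR x1 = false XOR true = true
(x2 XOR x1) IMPLIES x3 = true IMPLIES false = false
x1 IMPLIES ((x2 XOR x1) IMPLIES x3) = true IMPLIES false = false
(x1 IMPLIES ((x2 XOR x1) IMPLIES x3)) OR x4 = false OR true = true
(x1 XOR x5) OR ((x1 IMPLIES ((x2 XOR x1) IMPLIES x3)) OR x4) = true OR true = true
((NOT (x6 IMPLIES (x2 XOR x6)) XOR x6) XOR (x4 IFF x1)) IFF ((x1 XOR x5) OR ((x1 IMPLIES ((x2 XOR x1) IMPLIES x3)) OR x4)) = true IFF true = true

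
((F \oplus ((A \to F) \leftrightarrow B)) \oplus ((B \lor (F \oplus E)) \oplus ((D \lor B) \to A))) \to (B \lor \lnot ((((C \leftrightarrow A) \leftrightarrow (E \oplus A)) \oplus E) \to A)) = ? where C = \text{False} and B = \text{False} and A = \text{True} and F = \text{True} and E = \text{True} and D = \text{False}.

\text{True}

A \to F = \text{True} \to \text{True} = \text{True}
(A \to F) \leftrightarrow B = \text{True} \leftrightarrow \text{False} = \text{False}
F \oplus ((A \to F) \leftrightarrow B) = \text{True} \oplus \text{False} = \text{True}
F \oplus E = \text{True} \oplus \text{True} = \text{False}
B \lor (F \oplus E) = \text{False} \lor \text{False} = \text{False}
D \lor B = \text{False} \lor \text{False} = \text{False}
(D \lor B) \to A = \text{False} \to \text{True} = \text{True}
(B \lor (F \oplus E)) \oplus ((D \lor B) \to A) = \text{False} \oplus \text{True} = \text{True}
(F \oplus ((A \to F) \leftrightarrow B)) \oplus ((B \lor (F \oplus E)) \oplus ((D \lor B) \to A)) = \text{True} \oplus \text{True} = \text{False}
C \leftrightarrow A = \text{False} \leftrightarrow \text{True} = \text{False}
E \oplus A = \text{True} \oplus \text{True} = \text{False}
(C \leftrightarrow A) \leftrightarrow (E \oplus A) = \text{False} \leftrightarrow \text{False} = \text{True}
((C \leftrightarrow A) \leftrightarrow (E \oplus A)) \oplus E = \text{True} \oplus \text{True} = \text{False}
(((C \leftrightarrow A) \leftrightarrow (E \oplus A)) \oplus E) \to A = \text{False} \to \text{True} = \text{True}
\lnot ((((C \leftrightarrow A) \leftrightarrow (E \oplus A)) \oplus E) \to A) = \lnot \text{True} = \text{False}
B \lor \lnot ((((C \leftrightarrow A) \leftrightarrow (E \oplus A)) \oplus E) \to A) = \text{False} \lor \text{False} = \text{False}
((F \oplus ((A \to F) \leftrightarrow B)) \oplus ((B \lor (F \oplus E)) \oplus ((D \lor B) \to A))) \to (B \lor \lnot ((((C \leftrightarrow A) \leftrightarrow (E \oplus A)) \oplus E) \to A)) = \text{False} \to \text{False} = \text{True}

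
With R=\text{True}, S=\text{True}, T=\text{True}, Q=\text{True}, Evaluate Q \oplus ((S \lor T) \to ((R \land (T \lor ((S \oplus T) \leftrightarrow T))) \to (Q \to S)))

S \lor T = \text{True} \lor \text{True} = \text{True}
S \oplus T = \text{True} \oplus \text{True} = \text{False}
(S \oplus T) \leftrightarrow T = \text{False} \leftrightarrow \text{True} = \text{False}
T \lor ((S \oplus T) \leftrightarrow T) = \text{True} \lor \text{False} = \text{True}
R \land (T \lor ((S \oplus T) \leftrightarrow T)) = \text{True} \land \text{True} = \text{True}
Q \to S = \text{True} \to \text{True} = \text{True}
(R \land (T \lor ((S \oplus T) \leftrightarrow T))) \to (Q \to S) = \text{True} \to \text{True} = \text{True}
(S \lor T) \to ((R \land (T \lor ((S \oplus T) \leftrightarrow T))) \to (Q \to S)) = \text{True} \to \text{True} = \text{True}
Q \oplus ((S \lor T) \to ((R \land (T \lor ((S \oplus T) \leftrightarrow T))) \to (Q \to S))) = \text{True} \oplus \text{True} = \text{False}

\text{False}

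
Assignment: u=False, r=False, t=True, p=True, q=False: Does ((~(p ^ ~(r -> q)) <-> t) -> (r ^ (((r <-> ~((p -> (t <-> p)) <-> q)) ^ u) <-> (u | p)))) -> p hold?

True

r -> q = False -> False = True
~(r -> q) = ~True = False
p ^ ~(r -> q) = True ^ False = True
~(p ^ ~(r -> q)) = ~True = False
~(p ^ ~(r -> q)) <-> t = False <-> True = False
t <-> p = True <-> True = True
p -> (t <-> p) = True -> True = True
(p -> (t <-> p)) <-> q = True <-> False = False
~((p -> (t <-> p)) <-> q) = ~False = True
r <-> ~((p -> (t <-> p)) <-> q) = False <-> True = False
(r <-> ~((p -> (t <-> p)) <-> q)) ^ u = False ^ False = False
u | p = False | True = True
((r <-> ~((p -> (t <-> p)) <-> q)) ^ u) <-> (u | p) = False <-> True = False
r ^ (((r <-> ~((p -> (t <-> p)) <-> q)) ^ u) <-> (u | p)) = False ^ False = False
(~(p ^ ~(r -> q)) <-> t) -> (r ^ (((r <-> ~((p -> (t <-> p)) <-> q)) ^ u) <-> (u | p))) = False -> False = True
((~(p ^ ~(r -> q)) <-> t) -> (r ^ (((r <-> ~((p -> (t <-> p)) <-> q)) ^ u) <-> (u | p)))) -> p = True -> True = True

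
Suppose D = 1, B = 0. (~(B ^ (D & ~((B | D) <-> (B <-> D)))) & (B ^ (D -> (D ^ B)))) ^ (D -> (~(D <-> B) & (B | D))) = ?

1

B | D = 0 | 1 = 1
B <-> D = 0 <-> 1 = 0
(B | D) <-> (B <-> D) = 1 <-> 0 = 0
~((B | D) <-> (B <-> D)) = ~0 = 1
D & ~((B | D) <-> (B <-> D)) = 1 & 1 = 1
B ^ (D & ~((B | D) <-> (B <-> D))) = 0 ^ 1 = 1
~(B ^ (D & ~((B | D) <-> (B <-> D)))) = ~1 = 0
D ^ B = 1 ^ 0 = 1
D -> (D ^ B) = 1 -> 1 = 1
B ^ (D -> (D ^ B)) = 0 ^ 1 = 1
~(B ^ (D & ~((B | D) <-> (B <-> D)))) & (B ^ (D -> (D ^ B))) = 0 & 1 = 0
D <-> B = 1 <-> 0 = 0
~(D <-> B) = ~0 = 1
B | D = 0 | 1 = 1
~(D <-> B) & (B | D) = 1 & 1 = 1
D -> (~(D <-> B) & (B | D)) = 1 -> 1 = 1
(~(B ^ (D & ~((B | D) <-> (B <-> D)))) & (B ^ (D -> (D ^ B)))) ^ (D -> (~(D <-> B) & (B | D))) = 0 ^ 1 = 1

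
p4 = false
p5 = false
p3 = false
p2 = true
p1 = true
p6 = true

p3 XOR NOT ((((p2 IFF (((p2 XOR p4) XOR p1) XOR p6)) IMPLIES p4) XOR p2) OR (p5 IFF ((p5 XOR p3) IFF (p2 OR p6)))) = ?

p2 XOR p4 = true XOR false = true
(p2 XOR p4) XOR p1 = true XOR true = false
((p2 XOR p4) XOR p1) XOR p6 = false XOR true = true
p2 IFF (((p2 XOR p4) XOR p1) XOR p6) = true IFF true = true
(p2 IFF (((p2 XOR p4) XOR p1) XOR p6)) IMPLIES p4 = true IMPLIES false = false
((p2 IFF (((p2 XOR p4) XOR p1) XOR p6)) IMPLIES p4) XOR p2 = false XOR true = true
p5 XOR p3 = false XOR false = false
p2 OR p6 = true OR true = true
(p5 XOR p3) IFF (p2 OR p6) = false IFF true = false
p5 IFF ((p5 XOR p3) IFF (p2 OR p6)) = false IFF false = true
(((p2 IFF (((p2 XOR p4) XOR p1) XOR p6)) IMPLIES p4) XOR p2) OR (p5 IFF ((p5 XOR p3) IFF (p2 OR p6))) = true OR true = true
NOT ((((p2 IFF (((p2 XOR p4) XOR p1) XOR p6)) IMPLIES p4) XOR p2) OR (p5 IFF ((p5 XOR p3) IFF (p2 OR p6)))) = NOT true = false
p3 XOR NOT ((((p2 IFF (((p2 XOR p4) XOR p1) XOR p6)) IMPLIES p4) XOR p2) OR (p5 IFF ((p5 XOR p3) IFF (p2 OR p6)))) = false XOR false = false

false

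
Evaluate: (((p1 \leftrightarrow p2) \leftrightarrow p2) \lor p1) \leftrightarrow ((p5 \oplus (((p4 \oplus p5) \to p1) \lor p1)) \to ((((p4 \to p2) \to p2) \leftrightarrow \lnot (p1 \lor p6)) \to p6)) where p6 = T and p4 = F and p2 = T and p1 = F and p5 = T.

p1 \leftrightarrow p2 = F \leftrightarrow T = F
(p1 \leftrightarrow p2) \leftrightarrow p2 = F \leftrightarrow T = F
((p1 \leftrightarrow p2) \leftrightarrow p2) \lor p1 = F \lor F = F
p4 \oplus p5 = F \oplus T = T
(p4 \oplus p5) \to p1 = T \to F = F
((p4 \oplus p5) \to p1) \lor p1 = F \lor F = F
p5 \oplus (((p4 \oplus p5) \to p1) \lor p1) = T \oplus F = T
p4 \to p2 = F \to T = T
(p4 \to p2) \to p2 = T \to T = T
p1 \lor p6 = F \lor T = T
\lnot (p1 \lor p6) = \lnot T = F
((p4 \to p2) \to p2) \leftrightarrow \lnot (p1 \lor p6) = T \leftrightarrow F = F
(((p4 \to p2) \to p2) \leftrightarrow \lnot (p1 \lor p6)) \to p6 = F \to T = T
(p5 \oplus (((p4 \oplus p5) \to p1) \lor p1)) \to ((((p4 \to p2) \to p2) \leftrightarrow \lnot (p1 \lor p6)) \to p6) = T \to T = T
(((p1 \leftrightarrow p2) \leftrightarrow p2) \lor p1) \leftrightarrow ((p5 \oplus (((p4 \oplus p5) \to p1) \lor p1)) \to ((((p4 \to p2) \to p2) \leftrightarrow \lnot (p1 \lor p6)) \to p6)) = F \leftrightarrow T = F

F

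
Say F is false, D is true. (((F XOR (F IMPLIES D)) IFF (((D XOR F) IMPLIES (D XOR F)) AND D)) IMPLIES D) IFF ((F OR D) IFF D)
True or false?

Substituting F=false, D=true:
F IMPLIES D = false IMPLIES true = true
F XOR (F IMPLIES D) = false XOR true = true
D XOR F = true XOR false = true
D XOR F = true XOR false = true
(D XOR F) IMPLIES (D XOR F) = true IMPLIES true = true
((D XOR F) IMPLIES (D XOR F)) AND D = true AND true = true
(F XOR (F IMPLIES D)) IFF (((D XOR F) IMPLIES (D XOR F)) AND D) = true IFF true = true
((F XOR (F IMPLIES D)) IFF (((D XOR F) IMPLIES (D XOR F)) AND D)) IMPLIES D = true IMPLIES true = true
F OR D = false OR true = true
(F OR D) IFF D = true IFF true = true
(((F XOR (F IMPLIES D)) IFF (((D XOR F) IMPLIES (D XOR F)) AND D)) IMPLIES D) IFF ((F OR D) IFF D) = true IFF true = true

true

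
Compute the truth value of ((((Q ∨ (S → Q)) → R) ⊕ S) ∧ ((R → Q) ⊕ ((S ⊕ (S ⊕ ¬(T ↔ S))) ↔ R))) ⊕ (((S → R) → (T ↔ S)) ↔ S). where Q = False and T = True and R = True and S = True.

True

S → Q = True → False = False
Q ∨ (S → Q) = False ∨ False = False
(Q ∨ (S → Q)) → R = False → True = True
((Q ∨ (S → Q)) → R) ⊕ S = True ⊕ True = False
R → Q = True → False = False
T ↔ S = True ↔ True = True
¬(T ↔ S) = ¬True = False
S ⊕ ¬(T ↔ S) = True ⊕ False = True
S ⊕ (S ⊕ ¬(T ↔ S)) = True ⊕ True = False
(S ⊕ (S ⊕ ¬(T ↔ S))) ↔ R = False ↔ True = False
(R → Q) ⊕ ((S ⊕ (S ⊕ ¬(T ↔ S))) ↔ R) = False ⊕ False = False
(((Q ∨ (S → Q)) → R) ⊕ S) ∧ ((R → Q) ⊕ ((S ⊕ (S ⊕ ¬(T ↔ S))) ↔ R)) = False ∧ False = False
S → R = True → True = True
T ↔ S = True ↔ True = True
(S → R) → (T ↔ S) = True → True = True
((S → R) → (T ↔ S)) ↔ S = True ↔ True = True
((((Q ∨ (S → Q)) → R) ⊕ S) ∧ ((R → Q) ⊕ ((S ⊕ (S ⊕ ¬(T ↔ S))) ↔ R))) ⊕ (((S → R) → (T ↔ S)) ↔ S) = False ⊕ True = True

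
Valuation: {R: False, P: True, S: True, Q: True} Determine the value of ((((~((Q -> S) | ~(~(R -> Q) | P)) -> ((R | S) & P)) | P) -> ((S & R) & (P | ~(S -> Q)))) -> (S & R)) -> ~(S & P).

Q -> S = True -> True = True
R -> Q = False -> True = True
~(R -> Q) = ~True = False
~(R -> Q) | P = False | True = True
~(~(R -> Q) | P) = ~True = False
(Q -> S) | ~(~(R -> Q) | P) = True | False = True
~((Q -> S) | ~(~(R -> Q) | P)) = ~True = False
R | S = False | True = True
(R | S) & P = True & True = True
~((Q -> S) | ~(~(R -> Q) | P)) -> ((R | S) & P) = False -> True = True
(~((Q -> S) | ~(~(R -> Q) | P)) -> ((R | S) & P)) | P = True | True = True
S & R = True & False = False
S -> Q = True -> True = True
~(S -> Q) = ~True = False
P | ~(S -> Q) = True | False = True
(S & R) & (P | ~(S -> Q)) = False & True = False
((~((Q -> S) | ~(~(R -> Q) | P)) -> ((R | S) & P)) | P) -> ((S & R) & (P | ~(S -> Q))) = True -> False = False
S & R = True & False = False
(((~((Q -> S) | ~(~(R -> Q) | P)) -> ((R | S) & P)) | P) -> ((S & R) & (P | ~(S -> Q)))) -> (S & R) = False -> False = True
S & P = True & True = True
~(S & P) = ~True = False
((((~((Q -> S) | ~(~(R -> Q) | P)) -> ((R | S) & P)) | P) -> ((S & R) & (P | ~(S -> Q)))) -> (S & R)) -> ~(S & P) = True -> False = False

False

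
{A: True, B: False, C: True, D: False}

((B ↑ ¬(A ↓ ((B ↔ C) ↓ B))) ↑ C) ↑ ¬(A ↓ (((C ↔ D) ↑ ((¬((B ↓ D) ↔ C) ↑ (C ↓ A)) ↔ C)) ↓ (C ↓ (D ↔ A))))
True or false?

Substituting A=True, B=False, C=True, D=False:
B ↔ C = False ↔ True = False
(B ↔ C) ↓ B = False ↓ False = True
A ↓ ((B ↔ C) ↓ B) = True ↓ True = False
¬(A ↓ ((B ↔ C) ↓ B)) = ¬False = True
B ↑ ¬(A ↓ ((B ↔ C) ↓ B)) = False ↑ True = True
(B ↑ ¬(A ↓ ((B ↔ C) ↓ B))) ↑ C = True ↑ True = False
C ↔ D = True ↔ False = False
B ↓ D = False ↓ False = True
(B ↓ D) ↔ C = True ↔ True = True
¬((B ↓ D) ↔ C) = ¬True = False
C ↓ A = True ↓ True = False
¬((B ↓ D) ↔ C) ↑ (C ↓ A) = False ↑ False = True
(¬((B ↓ D) ↔ C) ↑ (C ↓ A)) ↔ C = True ↔ True = True
(C ↔ D) ↑ ((¬((B ↓ D) ↔ C) ↑ (C ↓ A)) ↔ C) = False ↑ True = True
D ↔ A = False ↔ True = False
C ↓ (D ↔ A) = True ↓ False = False
((C ↔ D) ↑ ((¬((B ↓ D) ↔ C) ↑ (C ↓ A)) ↔ C)) ↓ (C ↓ (D ↔ A)) = True ↓ False = False
A ↓ (((C ↔ D) ↑ ((¬((B ↓ D) ↔ C) ↑ (C ↓ A)) ↔ C)) ↓ (C ↓ (D ↔ A))) = True ↓ False = False
¬(A ↓ (((C ↔ D) ↑ ((¬((B ↓ D) ↔ C) ↑ (C ↓ A)) ↔ C)) ↓ (C ↓ (D ↔ A)))) = ¬False = True
((B ↑ ¬(A ↓ ((B ↔ C) ↓ B))) ↑ C) ↑ ¬(A ↓ (((C ↔ D) ↑ ((¬((B ↓ D) ↔ C) ↑ (C ↓ A)) ↔ C)) ↓ (C ↓ (D ↔ A)))) = False ↑ True = True

True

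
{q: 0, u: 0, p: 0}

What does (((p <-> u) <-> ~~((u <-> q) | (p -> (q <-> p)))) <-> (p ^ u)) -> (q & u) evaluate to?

p <-> u = 0 <-> 0 = 1
u <-> q = 0 <-> 0 = 1
q <-> p = 0 <-> 0 = 1
p -> (q <-> p) = 0 -> 1 = 1
(u <-> q) | (p -> (q <-> p)) = 1 | 1 = 1
~((u <-> q) | (p -> (q <-> p))) = ~1 = 0
~~((u <-> q) | (p -> (q <-> p))) = ~0 = 1
(p <-> u) <-> ~~((u <-> q) | (p -> (q <-> p))) = 1 <-> 1 = 1
p ^ u = 0 ^ 0 = 0
((p <-> u) <-> ~~((u <-> q) | (p -> (q <-> p)))) <-> (p ^ u) = 1 <-> 0 = 0
q & u = 0 & 0 = 0
(((p <-> u) <-> ~~((u <-> q) | (p -> (q <-> p)))) <-> (p ^ u)) -> (q & u) = 0 -> 0 = 1

1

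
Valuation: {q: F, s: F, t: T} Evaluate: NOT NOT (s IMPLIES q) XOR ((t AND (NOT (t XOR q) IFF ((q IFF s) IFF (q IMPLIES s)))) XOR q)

s IMPLIES q = F IMPLIES F = T
NOT (s IMPLIES q) = NOT T = F
NOT NOT (s IMPLIES q) = NOT F = T
t XOR q = T XOR F = T
NOT (t XOR q) = NOT T = F
q IFF s = F IFF F = T
q IMPLIES s = F IMPLIES F = T
(q IFF s) IFF (q IMPLIES s) = T IFF T = T
NOT (t XOR q) IFF ((q IFF s) IFF (q IMPLIES s)) = F IFF T = F
t AND (NOT (t XOR q) IFF ((q IFF s) IFF (q IMPLIES s))) = T AND F = F
(t AND (NOT (t XOR q) IFF ((q IFF s) IFF (q IMPLIES s)))) XOR q = F XOR F = F
NOT NOT (s IMPLIES q) XOR ((t AND (NOT (t XOR q) IFF ((q IFF s) IFF (q IMPLIES s)))) XOR q) = T XOR F = T

T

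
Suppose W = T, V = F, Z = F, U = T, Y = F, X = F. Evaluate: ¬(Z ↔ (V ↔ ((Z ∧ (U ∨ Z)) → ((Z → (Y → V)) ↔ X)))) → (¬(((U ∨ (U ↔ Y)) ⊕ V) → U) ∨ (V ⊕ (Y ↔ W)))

U ∨ Z = T ∨ F = T
Z ∧ (U ∨ Z) = F ∧ T = F
Y → V = F → F = T
Z → (Y → V) = F → T = T
(Z → (Y → V)) ↔ X = T ↔ F = F
(Z ∧ (U ∨ Z)) → ((Z → (Y → V)) ↔ X) = F → F = T
V ↔ ((Z ∧ (U ∨ Z)) → ((Z → (Y → V)) ↔ X)) = F ↔ T = F
Z ↔ (V ↔ ((Z ∧ (U ∨ Z)) → ((Z → (Y → V)) ↔ X))) = F ↔ F = T
¬(Z ↔ (V ↔ ((Z ∧ (U ∨ Z)) → ((Z → (Y → V)) ↔ X)))) = ¬T = F
U ↔ Y = T ↔ F = F
U ∨ (U ↔ Y) = T ∨ F = T
(U ∨ (U ↔ Y)) ⊕ V = T ⊕ F = T
((U ∨ (U ↔ Y)) ⊕ V) → U = T → T = T
¬(((U ∨ (U ↔ Y)) ⊕ V) → U) = ¬T = F
Y ↔ W = F ↔ T = F
V ⊕ (Y ↔ W) = F ⊕ F = F
¬(((U ∨ (U ↔ Y)) ⊕ V) → U) ∨ (V ⊕ (Y ↔ W)) = F ∨ F = F
¬(Z ↔ (V ↔ ((Z ∧ (U ∨ Z)) → ((Z → (Y → V)) ↔ X)))) → (¬(((U ∨ (U ↔ Y)) ⊕ V) → U) ∨ (V ⊕ (Y ↔ W))) = F → F = T

T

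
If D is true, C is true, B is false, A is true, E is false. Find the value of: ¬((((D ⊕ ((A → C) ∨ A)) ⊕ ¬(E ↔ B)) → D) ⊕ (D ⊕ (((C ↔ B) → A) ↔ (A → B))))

True

A → C = True → True = True
(A → C) ∨ A = True ∨ True = True
D ⊕ ((A → C) ∨ A) = True ⊕ True = False
E ↔ B = False ↔ False = True
¬(E ↔ B) = ¬True = False
(D ⊕ ((A → C) ∨ A)) ⊕ ¬(E ↔ B) = False ⊕ False = False
((D ⊕ ((A → C) ∨ A)) ⊕ ¬(E ↔ B)) → D = False → True = True
C ↔ B = True ↔ False = False
(C ↔ B) → A = False → True = True
A → B = True → False = False
((C ↔ B) → A) ↔ (A → B) = True ↔ False = False
D ⊕ (((C ↔ B) → A) ↔ (A → B)) = True ⊕ False = True
(((D ⊕ ((A → C) ∨ A)) ⊕ ¬(E ↔ B)) → D) ⊕ (D ⊕ (((C ↔ B) → A) ↔ (A → B))) = True ⊕ True = False
¬((((D ⊕ ((A → C) ∨ A)) ⊕ ¬(E ↔ B)) → D) ⊕ (D ⊕ (((C ↔ B) → A) ↔ (A → B)))) = ¬False = True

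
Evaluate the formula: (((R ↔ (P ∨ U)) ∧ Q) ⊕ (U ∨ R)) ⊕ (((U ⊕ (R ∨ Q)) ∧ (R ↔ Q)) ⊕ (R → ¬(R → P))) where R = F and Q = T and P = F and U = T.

P ∨ U = F ∨ T = T
R ↔ (P ∨ U) = F ↔ T = F
(R ↔ (P ∨ U)) ∧ Q = F ∧ T = F
U ∨ R = T ∨ F = T
((R ↔ (P ∨ U)) ∧ Q) ⊕ (U ∨ R) = F ⊕ T = T
R ∨ Q = F ∨ T = T
U ⊕ (R ∨ Q) = T ⊕ T = F
R ↔ Q = F ↔ T = F
(U ⊕ (R ∨ Q)) ∧ (R ↔ Q) = F ∧ F = F
R → P = F → F = T
¬(R → P) = ¬T = F
R → ¬(R → P) = F → F = T
((U ⊕ (R ∨ Q)) ∧ (R ↔ Q)) ⊕ (R → ¬(R → P)) = F ⊕ T = T
(((R ↔ (P ∨ U)) ∧ Q) ⊕ (U ∨ R)) ⊕ (((U ⊕ (R ∨ Q)) ∧ (R ↔ Q)) ⊕ (R → ¬(R → P))) = T ⊕ T = F

F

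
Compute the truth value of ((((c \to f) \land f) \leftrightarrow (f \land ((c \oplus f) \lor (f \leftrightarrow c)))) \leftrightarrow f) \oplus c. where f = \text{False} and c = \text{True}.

\text{True}

c \to f = \text{True} \to \text{False} = \text{False}
(c \to f) \land f = \text{False} \land \text{False} = \text{False}
c \oplus f = \text{True} \oplus \text{False} = \text{True}
f \leftrightarrow c = \text{False} \leftrightarrow \text{True} = \text{False}
(c \oplus f) \lor (f \leftrightarrow c) = \text{True} \lor \text{False} = \text{True}
f \land ((c \oplus f) \lor (f \leftrightarrow c)) = \text{False} \land \text{True} = \text{False}
((c \to f) \land f) \leftrightarrow (f \land ((c \oplus f) \lor (f \leftrightarrow c))) = \text{False} \leftrightarrow \text{False} = \text{True}
(((c \to f) \land f) \leftrightarrow (f \land ((c \oplus f) \lor (f \leftrightarrow c)))) \leftrightarrow f = \text{True} \leftrightarrow \text{False} = \text{False}
((((c \to f) \land f) \leftrightarrow (f \land ((c \oplus f) \lor (f \leftrightarrow c)))) \leftrightarrow f) \oplus c = \text{False} \oplus \text{True} = \text{True}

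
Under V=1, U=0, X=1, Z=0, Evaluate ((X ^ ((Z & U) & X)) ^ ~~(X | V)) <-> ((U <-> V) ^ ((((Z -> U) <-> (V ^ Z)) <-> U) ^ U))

1

Z & U = 0 & 0 = 0
(Z & U) & X = 0 & 1 = 0
X ^ ((Z & U) & X) = 1 ^ 0 = 1
X | V = 1 | 1 = 1
~(X | V) = ~1 = 0
~~(X | V) = ~0 = 1
(X ^ ((Z & U) & X)) ^ ~~(X | V) = 1 ^ 1 = 0
U <-> V = 0 <-> 1 = 0
Z -> U = 0 -> 0 = 1
V ^ Z = 1 ^ 0 = 1
(Z -> U) <-> (V ^ Z) = 1 <-> 1 = 1
((Z -> U) <-> (V ^ Z)) <-> U = 1 <-> 0 = 0
(((Z -> U) <-> (V ^ Z)) <-> U) ^ U = 0 ^ 0 = 0
(U <-> V) ^ ((((Z -> U) <-> (V ^ Z)) <-> U) ^ U) = 0 ^ 0 = 0
((X ^ ((Z & U) & X)) ^ ~~(X | V)) <-> ((U <-> V) ^ ((((Z -> U) <-> (V ^ Z)) <-> U) ^ U)) = 0 <-> 0 = 1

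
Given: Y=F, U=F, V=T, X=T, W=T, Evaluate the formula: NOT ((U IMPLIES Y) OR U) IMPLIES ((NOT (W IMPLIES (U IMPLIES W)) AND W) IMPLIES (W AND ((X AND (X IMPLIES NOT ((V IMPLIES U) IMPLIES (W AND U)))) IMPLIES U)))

T

Substituting Y=F, U=F, V=T, X=T, W=T:
U IMPLIES Y = F IMPLIES F = T
(U IMPLIES Y) OR U = T OR F = T
NOT ((U IMPLIES Y) OR U) = NOT T = F
U IMPLIES W = F IMPLIES T = T
W IMPLIES (U IMPLIES W) = T IMPLIES T = T
NOT (W IMPLIES (U IMPLIES W)) = NOT T = F
NOT (W IMPLIES (U IMPLIES W)) AND W = F AND T = F
V IMPLIES U = T IMPLIES F = F
W AND U = T AND F = F
(V IMPLIES U) IMPLIES (W AND U) = F IMPLIES F = T
NOT ((V IMPLIES U) IMPLIES (W AND U)) = NOT T = F
X IMPLIES NOT ((V IMPLIES U) IMPLIES (W AND U)) = T IMPLIES F = F
X AND (X IMPLIES NOT ((V IMPLIES U) IMPLIES (W AND U))) = T AND F = F
(X AND (X IMPLIES NOT ((V IMPLIES U) IMPLIES (W AND U)))) IMPLIES U = F IMPLIES F = T
W AND ((X AND (X IMPLIES NOT ((V IMPLIES U) IMPLIES (W AND U)))) IMPLIES U) = T AND T = T
(NOT (W IMPLIES (U IMPLIES W)) AND W) IMPLIES (W AND ((X AND (X IMPLIES NOT ((V IMPLIES U) IMPLIES (W AND U)))) IMPLIES U)) = F IMPLIES T = T
NOT ((U IMPLIES Y) OR U) IMPLIES ((NOT (W IMPLIES (U IMPLIES W)) AND W) IMPLIES (W AND ((X AND (X IMPLIES NOT ((V IMPLIES U) IMPLIES (W AND U)))) IMPLIES U))) = F IMPLIES T = T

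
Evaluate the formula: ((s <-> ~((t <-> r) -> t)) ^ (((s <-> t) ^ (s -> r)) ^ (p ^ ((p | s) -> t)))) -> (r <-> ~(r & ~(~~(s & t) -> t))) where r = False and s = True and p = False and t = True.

t <-> r = True <-> False = False
(t <-> r) -> t = False -> True = True
~((t <-> r) -> t) = ~True = False
s <-> ~((t <-> r) -> t) = True <-> False = False
s <-> t = True <-> True = True
s -> r = True -> False = False
(s <-> t) ^ (s -> r) = True ^ False = True
p | s = False | True = True
(p | s) -> t = True -> True = True
p ^ ((p | s) -> t) = False ^ True = True
((s <-> t) ^ (s -> r)) ^ (p ^ ((p | s) -> t)) = True ^ True = False
(s <-> ~((t <-> r) -> t)) ^ (((s <-> t) ^ (s -> r)) ^ (p ^ ((p | s) -> t))) = False ^ False = False
s & t = True & True = True
~(s & t) = ~True = False
~~(s & t) = ~False = True
~~(s & t) -> t = True -> True = True
~(~~(s & t) -> t) = ~True = False
r & ~(~~(s & t) -> t) = False & False = False
~(r & ~(~~(s & t) -> t)) = ~False = True
r <-> ~(r & ~(~~(s & t) -> t)) = False <-> True = False
((s <-> ~((t <-> r) -> t)) ^ (((s <-> t) ^ (s -> r)) ^ (p ^ ((p | s) -> t)))) -> (r <-> ~(r & ~(~~(s & t) -> t))) = False -> False = True

True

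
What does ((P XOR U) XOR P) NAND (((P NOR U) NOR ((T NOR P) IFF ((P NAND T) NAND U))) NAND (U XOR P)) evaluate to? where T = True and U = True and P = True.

P XOR U = True XOR True = False
(P XOR U) XOR P = False XOR True = True
P NOR U = True NOR True = False
T NOR P = True NOR True = False
P NAND T = True NAND True = False
(P NAND T) NAND U = False NAND True = True
(T NOR P) IFF ((P NAND T) NAND U) = False IFF True = False
(P NOR U) NOR ((T NOR P) IFF ((P NAND T) NAND U)) = False NOR False = True
U XOR P = True XOR True = False
((P NOR U) NOR ((T NOR P) IFF ((P NAND T) NAND U))) NAND (U XOR P) = True NAND False = True
((P XOR U) XOR P) NAND (((P NOR U) NOR ((T NOR P) IFF ((P NAND T) NAND U))) NAND (U XOR P)) = True NAND True = False

False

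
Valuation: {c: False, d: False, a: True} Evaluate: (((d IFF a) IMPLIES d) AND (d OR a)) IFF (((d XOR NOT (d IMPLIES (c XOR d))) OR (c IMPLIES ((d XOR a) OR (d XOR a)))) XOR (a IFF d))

True

d IFF a = False IFF True = False
(d IFF a) IMPLIES d = False IMPLIES False = True
d OR a = False OR True = True
((d IFF a) IMPLIES d) AND (d OR a) = True AND True = True
c XOR d = False XOR False = False
d IMPLIES (c XOR d) = False IMPLIES False = True
NOT (d IMPLIES (c XOR d)) = NOT True = False
d XOR NOT (d IMPLIES (c XOR d)) = False XOR False = False
d XOR a = False XOR True = True
d XOR a = False XOR True = True
(d XOR a) OR (d XOR a) = True OR True = True
c IMPLIES ((d XOR a) OR (d XOR a)) = False IMPLIES True = True
(d XOR NOT (d IMPLIES (c XOR d))) OR (c IMPLIES ((d XOR a) OR (d XOR a))) = False OR True = True
a IFF d = True IFF False = False
((d XOR NOT (d IMPLIES (c XOR d))) OR (c IMPLIES ((d XOR a) OR (d XOR a)))) XOR (a IFF d) = True XOR False = True
(((d IFF a) IMPLIES d) AND (d OR a)) IFF (((d XOR NOT (d IMPLIES (c XOR d))) OR (c IMPLIES ((d XOR a) OR (d XOR a)))) XOR (a IFF d)) = True IFF True = True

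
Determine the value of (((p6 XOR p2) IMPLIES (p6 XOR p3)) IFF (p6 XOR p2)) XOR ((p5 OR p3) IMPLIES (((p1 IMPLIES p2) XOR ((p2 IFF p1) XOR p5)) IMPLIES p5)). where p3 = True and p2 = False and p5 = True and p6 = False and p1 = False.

p6 XOR p2 = False XOR False = False
p6 XOR p3 = False XOR True = True
(p6 XOR p2) IMPLIES (p6 XOR p3) = False IMPLIES True = True
p6 XOR p2 = False XOR False = False
((p6 XOR p2) IMPLIES (p6 XOR p3)) IFF (p6 XOR p2) = True IFF False = False
p5 OR p3 = True OR True = True
p1 IMPLIES p2 = False IMPLIES False = True
p2 IFF p1 = False IFF False = True
(p2 IFF p1) XOR p5 = True XOR True = False
(p1 IMPLIES p2) XOR ((p2 IFF p1) XOR p5) = True XOR False = True
((p1 IMPLIES p2) XOR ((p2 IFF p1) XOR p5)) IMPLIES p5 = True IMPLIES True = True
(p5 OR p3) IMPLIES (((p1 IMPLIES p2) XOR ((p2 IFF p1) XOR p5)) IMPLIES p5) = True IMPLIES True = True
(((p6 XOR p2) IMPLIES (p6 XOR p3)) IFF (p6 XOR p2)) XOR ((p5 OR p3) IMPLIES (((p1 IMPLIES p2) XOR ((p2 IFF p1) XOR p5)) IMPLIES p5)) = False XOR True = True

True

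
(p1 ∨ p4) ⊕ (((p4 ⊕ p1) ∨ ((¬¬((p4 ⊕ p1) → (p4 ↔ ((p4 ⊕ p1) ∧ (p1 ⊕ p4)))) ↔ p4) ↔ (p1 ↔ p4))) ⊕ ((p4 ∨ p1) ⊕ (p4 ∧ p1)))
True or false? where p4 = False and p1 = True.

Substituting p4=False, p1=True:
p1 ∨ p4 = True ∨ False = True
p4 ⊕ p1 = False ⊕ True = True
p4 ⊕ p1 = False ⊕ True = True
p4 ⊕ p1 = False ⊕ True = True
p1 ⊕ p4 = True ⊕ False = True
(p4 ⊕ p1) ∧ (p1 ⊕ p4) = True ∧ True = True
p4 ↔ ((p4 ⊕ p1) ∧ (p1 ⊕ p4)) = False ↔ True = False
(p4 ⊕ p1) → (p4 ↔ ((p4 ⊕ p1) ∧ (p1 ⊕ p4))) = True → False = False
¬((p4 ⊕ p1) → (p4 ↔ ((p4 ⊕ p1) ∧ (p1 ⊕ p4)))) = ¬False = True
¬¬((p4 ⊕ p1) → (p4 ↔ ((p4 ⊕ p1) ∧ (p1 ⊕ p4)))) = ¬True = False
¬¬((p4 ⊕ p1) → (p4 ↔ ((p4 ⊕ p1) ∧ (p1 ⊕ p4)))) ↔ p4 = False ↔ False = True
p1 ↔ p4 = True ↔ False = False
(¬¬((p4 ⊕ p1) → (p4 ↔ ((p4 ⊕ p1) ∧ (p1 ⊕ p4)))) ↔ p4) ↔ (p1 ↔ p4) = True ↔ False = False
(p4 ⊕ p1) ∨ ((¬¬((p4 ⊕ p1) → (p4 ↔ ((p4 ⊕ p1) ∧ (p1 ⊕ p4)))) ↔ p4) ↔ (p1 ↔ p4)) = True ∨ False = True
p4 ∨ p1 = False ∨ True = True
p4 ∧ p1 = False ∧ True = False
(p4 ∨ p1) ⊕ (p4 ∧ p1) = True ⊕ False = True
((p4 ⊕ p1) ∨ ((¬¬((p4 ⊕ p1) → (p4 ↔ ((p4 ⊕ p1) ∧ (p1 ⊕ p4)))) ↔ p4) ↔ (p1 ↔ p4))) ⊕ ((p4 ∨ p1) ⊕ (p4 ∧ p1)) = True ⊕ True = False
(p1 ∨ p4) ⊕ (((p4 ⊕ p1) ∨ ((¬¬((p4 ⊕ p1) → (p4 ↔ ((p4 ⊕ p1) ∧ (p1 ⊕ p4)))) ↔ p4) ↔ (p1 ↔ p4))) ⊕ ((p4 ∨ p1) ⊕ (p4 ∧ p1))) = True ⊕ False = True

True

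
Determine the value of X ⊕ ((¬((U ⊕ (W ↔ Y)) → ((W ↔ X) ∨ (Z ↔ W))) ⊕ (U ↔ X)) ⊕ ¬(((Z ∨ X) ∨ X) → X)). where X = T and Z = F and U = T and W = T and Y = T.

Substituting X=T, Z=F, U=T, W=T, Y=T:
W ↔ Y = T ↔ T = T
U ⊕ (W ↔ Y) = T ⊕ T = F
W ↔ X = T ↔ T = T
Z ↔ W = F ↔ T = F
(W ↔ X) ∨ (Z ↔ W) = T ∨ F = T
(U ⊕ (W ↔ Y)) → ((W ↔ X) ∨ (Z ↔ W)) = F → T = T
¬((U ⊕ (W ↔ Y)) → ((W ↔ X) ∨ (Z ↔ W))) = ¬T = F
U ↔ X = T ↔ T = T
¬((U ⊕ (W ↔ Y)) → ((W ↔ X) ∨ (Z ↔ W))) ⊕ (U ↔ X) = F ⊕ T = T
Z ∨ X = F ∨ T = T
(Z ∨ X) ∨ X = T ∨ T = T
((Z ∨ X) ∨ X) → X = T → T = T
¬(((Z ∨ X) ∨ X) → X) = ¬T = F
(¬((U ⊕ (W ↔ Y)) → ((W ↔ X) ∨ (Z ↔ W))) ⊕ (U ↔ X)) ⊕ ¬(((Z ∨ X) ∨ X) → X) = T ⊕ F = T
X ⊕ ((¬((U ⊕ (W ↔ Y)) → ((W ↔ X) ∨ (Z ↔ W))) ⊕ (U ↔ X)) ⊕ ¬(((Z ∨ X) ∨ X) → X)) = T ⊕ T = F

F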